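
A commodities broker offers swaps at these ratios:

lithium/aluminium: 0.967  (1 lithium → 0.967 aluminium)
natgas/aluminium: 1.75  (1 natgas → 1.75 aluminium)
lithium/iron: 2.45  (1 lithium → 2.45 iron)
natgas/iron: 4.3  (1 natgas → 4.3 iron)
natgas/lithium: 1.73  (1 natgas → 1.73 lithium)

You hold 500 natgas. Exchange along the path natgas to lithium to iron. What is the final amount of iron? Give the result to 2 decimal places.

2119.25

500 natgas × 1.73 = 865 lithium
865 lithium × 2.45 = 2119.25 iron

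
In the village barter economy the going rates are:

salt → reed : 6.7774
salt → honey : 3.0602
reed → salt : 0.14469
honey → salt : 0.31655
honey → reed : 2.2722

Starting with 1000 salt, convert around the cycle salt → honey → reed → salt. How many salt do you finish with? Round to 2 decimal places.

1000 salt × 3.0602 = 3060.2 honey
3060.2 honey × 2.2722 = 6953.38644 reed
6953.38644 reed × 0.14469 = 1006.0854840036 salt

1006.09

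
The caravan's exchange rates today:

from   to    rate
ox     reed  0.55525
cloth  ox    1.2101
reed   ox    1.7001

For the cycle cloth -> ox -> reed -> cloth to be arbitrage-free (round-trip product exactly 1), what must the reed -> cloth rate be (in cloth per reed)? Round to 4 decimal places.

1.4883

Known legs of the cycle: 1.2101 × 0.55525 = 0.671908025
For no arbitrage the full-cycle product must be 1, so the missing rate is 1 / 0.671908025 ≈ 1.488299.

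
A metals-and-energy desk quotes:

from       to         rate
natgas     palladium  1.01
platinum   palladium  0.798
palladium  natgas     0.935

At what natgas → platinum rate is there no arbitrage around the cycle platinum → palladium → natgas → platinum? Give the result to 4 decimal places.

Known legs of the cycle: 0.798 × 0.935 = 0.74613
For no arbitrage the full-cycle product must be 1, so the missing rate is 1 / 0.74613 ≈ 1.340249.

1.3402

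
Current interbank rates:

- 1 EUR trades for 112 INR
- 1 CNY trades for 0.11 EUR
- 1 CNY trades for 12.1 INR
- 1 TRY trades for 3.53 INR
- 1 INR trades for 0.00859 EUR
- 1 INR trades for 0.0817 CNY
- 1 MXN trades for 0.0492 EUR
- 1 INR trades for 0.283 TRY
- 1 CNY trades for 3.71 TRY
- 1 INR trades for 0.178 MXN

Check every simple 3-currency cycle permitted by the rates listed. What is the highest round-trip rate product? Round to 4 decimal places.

TRY→INR→CNY→TRY: 3.53 × 0.0817 × 3.71 = 1.06997
CNY→EUR→INR→CNY: 0.11 × 112 × 0.0817 = 1.00654
EUR→INR→MXN→EUR: 112 × 0.178 × 0.0492 = 0.98085
Maximum is TRY→INR→CNY→TRY at 1.0700; arbitrage exists.

1.0700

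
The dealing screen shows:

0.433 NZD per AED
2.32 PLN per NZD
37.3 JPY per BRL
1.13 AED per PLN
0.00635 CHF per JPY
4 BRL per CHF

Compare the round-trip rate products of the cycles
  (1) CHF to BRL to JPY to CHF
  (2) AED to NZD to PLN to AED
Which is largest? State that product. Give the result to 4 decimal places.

(1) 4 × 37.3 × 0.00635 = 0.94742
(2) 0.433 × 2.32 × 1.13 = 1.13515
Highest is cycle (2) at 1.1352 (>1, arbitrage).

1.1352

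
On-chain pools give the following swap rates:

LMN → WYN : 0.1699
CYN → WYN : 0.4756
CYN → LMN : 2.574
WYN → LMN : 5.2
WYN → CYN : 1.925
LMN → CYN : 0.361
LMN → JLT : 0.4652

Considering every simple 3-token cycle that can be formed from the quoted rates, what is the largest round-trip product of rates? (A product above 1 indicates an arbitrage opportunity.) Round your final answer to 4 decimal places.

0.8928

WYN→LMN→CYN→WYN: 5.2 × 0.361 × 0.4756 = 0.89280
WYN→CYN→LMN→WYN: 1.925 × 2.574 × 0.1699 = 0.84185
Maximum is WYN→LMN→CYN→WYN at 0.8928; no arbitrage — every cycle loses value.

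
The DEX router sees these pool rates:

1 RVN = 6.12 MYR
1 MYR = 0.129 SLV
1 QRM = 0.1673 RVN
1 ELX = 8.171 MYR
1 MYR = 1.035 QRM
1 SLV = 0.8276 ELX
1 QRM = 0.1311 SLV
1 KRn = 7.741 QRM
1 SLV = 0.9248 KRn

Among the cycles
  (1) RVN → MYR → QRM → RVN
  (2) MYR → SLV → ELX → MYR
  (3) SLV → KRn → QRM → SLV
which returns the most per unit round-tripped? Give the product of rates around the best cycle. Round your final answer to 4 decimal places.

(1) 6.12 × 1.035 × 0.1673 = 1.05971
(2) 0.129 × 0.8276 × 8.171 = 0.87234
(3) 0.9248 × 7.741 × 0.1311 = 0.93853
Highest is cycle (1) at 1.0597 (>1, arbitrage).

1.0597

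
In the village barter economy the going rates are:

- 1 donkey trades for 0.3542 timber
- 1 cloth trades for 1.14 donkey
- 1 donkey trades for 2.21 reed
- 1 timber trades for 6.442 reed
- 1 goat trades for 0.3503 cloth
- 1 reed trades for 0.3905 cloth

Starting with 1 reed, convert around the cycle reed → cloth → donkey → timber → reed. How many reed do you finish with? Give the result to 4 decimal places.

1.0158

1 reed × 0.3905 = 0.3905 cloth
0.3905 cloth × 1.14 = 0.44517 donkey
0.44517 donkey × 0.3542 = 0.157679214 timber
0.157679214 timber × 6.442 = 1.015769496588 reed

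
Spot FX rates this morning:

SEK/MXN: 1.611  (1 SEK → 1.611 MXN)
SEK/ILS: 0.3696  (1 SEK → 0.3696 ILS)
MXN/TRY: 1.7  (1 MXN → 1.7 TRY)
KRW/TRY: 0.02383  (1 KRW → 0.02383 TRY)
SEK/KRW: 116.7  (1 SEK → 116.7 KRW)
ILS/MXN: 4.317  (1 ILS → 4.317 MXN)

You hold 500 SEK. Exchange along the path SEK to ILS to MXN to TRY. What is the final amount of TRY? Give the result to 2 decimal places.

1356.23

500 SEK × 0.3696 = 184.8 ILS
184.8 ILS × 4.317 = 797.7816 MXN
797.7816 MXN × 1.7 = 1356.22872 TRY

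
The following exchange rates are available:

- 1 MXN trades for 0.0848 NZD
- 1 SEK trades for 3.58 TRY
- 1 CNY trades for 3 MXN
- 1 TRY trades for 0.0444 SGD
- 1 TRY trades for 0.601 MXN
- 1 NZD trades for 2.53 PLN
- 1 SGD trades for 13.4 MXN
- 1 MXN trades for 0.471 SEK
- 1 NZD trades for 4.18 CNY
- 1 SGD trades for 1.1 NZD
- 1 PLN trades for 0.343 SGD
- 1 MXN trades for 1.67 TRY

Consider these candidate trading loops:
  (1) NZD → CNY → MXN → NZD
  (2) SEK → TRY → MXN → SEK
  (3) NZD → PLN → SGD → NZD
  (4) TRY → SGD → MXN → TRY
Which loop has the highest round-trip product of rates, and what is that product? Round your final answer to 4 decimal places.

(1) 4.18 × 3 × 0.0848 = 1.06339
(2) 3.58 × 0.601 × 0.471 = 1.01339
(3) 2.53 × 0.343 × 1.1 = 0.95457
(4) 0.0444 × 13.4 × 1.67 = 0.99358
Highest is cycle (1) at 1.0634 (>1, arbitrage).

1.0634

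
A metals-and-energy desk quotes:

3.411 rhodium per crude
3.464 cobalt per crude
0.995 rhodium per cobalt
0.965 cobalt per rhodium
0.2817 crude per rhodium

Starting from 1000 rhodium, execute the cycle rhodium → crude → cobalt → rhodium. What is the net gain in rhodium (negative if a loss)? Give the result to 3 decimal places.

1000 rhodium × 0.2817 = 281.7 crude
281.7 crude × 3.464 = 975.8088 cobalt
975.8088 cobalt × 0.995 = 970.929756 rhodium
Net change: 970.929756 − 1000 = -29.070244 rhodium

-29.070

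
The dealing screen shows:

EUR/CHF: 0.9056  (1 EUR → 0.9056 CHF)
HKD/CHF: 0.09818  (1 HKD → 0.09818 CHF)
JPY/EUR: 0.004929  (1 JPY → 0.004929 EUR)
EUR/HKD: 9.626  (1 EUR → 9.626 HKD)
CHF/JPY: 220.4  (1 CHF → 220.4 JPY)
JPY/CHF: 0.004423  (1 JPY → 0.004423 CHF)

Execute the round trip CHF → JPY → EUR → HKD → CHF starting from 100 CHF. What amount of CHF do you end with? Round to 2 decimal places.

102.67

100 CHF × 220.4 = 22040 JPY
22040 JPY × 0.004929 = 108.63516 EUR
108.63516 EUR × 9.626 = 1045.72205016 HKD
1045.72205016 HKD × 0.09818 = 102.6689908847088 CHF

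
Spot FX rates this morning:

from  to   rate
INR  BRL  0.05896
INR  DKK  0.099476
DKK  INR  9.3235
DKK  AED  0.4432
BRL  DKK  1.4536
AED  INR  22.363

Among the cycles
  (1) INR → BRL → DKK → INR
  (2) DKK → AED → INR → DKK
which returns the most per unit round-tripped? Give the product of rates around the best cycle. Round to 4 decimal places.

(1) 0.05896 × 1.4536 × 9.3235 = 0.79906
(2) 0.4432 × 22.363 × 0.099476 = 0.98593
Highest is cycle (2) at 0.9859 (≤1, no arbitrage).

0.9859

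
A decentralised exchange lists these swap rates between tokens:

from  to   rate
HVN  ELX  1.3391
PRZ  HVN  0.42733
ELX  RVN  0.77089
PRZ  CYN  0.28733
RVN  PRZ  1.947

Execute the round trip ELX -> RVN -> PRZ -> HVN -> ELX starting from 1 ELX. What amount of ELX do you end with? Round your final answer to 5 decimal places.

0.85888

1 ELX × 0.77089 = 0.77089 RVN
0.77089 RVN × 1.947 = 1.50092283 PRZ
1.50092283 PRZ × 0.42733 = 0.6413893529439 HVN
0.6413893529439 HVN × 1.3391 = 0.85888448252717649 ELX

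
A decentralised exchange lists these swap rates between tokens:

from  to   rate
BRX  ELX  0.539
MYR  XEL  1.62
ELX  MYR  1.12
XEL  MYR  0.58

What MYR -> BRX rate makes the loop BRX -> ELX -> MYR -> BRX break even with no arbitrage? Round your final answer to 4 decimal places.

1.6565

Known legs of the cycle: 0.539 × 1.12 = 0.60368
For no arbitrage the full-cycle product must be 1, so the missing rate is 1 / 0.60368 ≈ 1.656507.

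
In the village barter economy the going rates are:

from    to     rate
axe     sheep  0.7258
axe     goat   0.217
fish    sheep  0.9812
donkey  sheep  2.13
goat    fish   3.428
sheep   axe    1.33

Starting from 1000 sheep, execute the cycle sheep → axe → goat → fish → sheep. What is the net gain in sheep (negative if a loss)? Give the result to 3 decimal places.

1000 sheep × 1.33 = 1330 axe
1330 axe × 0.217 = 288.61 goat
288.61 goat × 3.428 = 989.35508 fish
989.35508 fish × 0.9812 = 970.755204496 sheep
Net change: 970.755204496 − 1000 = -29.244795504 sheep

-29.245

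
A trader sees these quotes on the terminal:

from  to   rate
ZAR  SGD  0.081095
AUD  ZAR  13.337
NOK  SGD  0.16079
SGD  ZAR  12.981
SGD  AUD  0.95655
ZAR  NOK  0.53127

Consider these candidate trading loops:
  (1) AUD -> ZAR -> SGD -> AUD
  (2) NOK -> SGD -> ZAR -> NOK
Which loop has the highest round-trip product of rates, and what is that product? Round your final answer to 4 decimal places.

(1) 13.337 × 0.081095 × 0.95655 = 1.03457
(2) 0.16079 × 12.981 × 0.53127 = 1.10887
Highest is cycle (2) at 1.1089 (>1, arbitrage).

1.1089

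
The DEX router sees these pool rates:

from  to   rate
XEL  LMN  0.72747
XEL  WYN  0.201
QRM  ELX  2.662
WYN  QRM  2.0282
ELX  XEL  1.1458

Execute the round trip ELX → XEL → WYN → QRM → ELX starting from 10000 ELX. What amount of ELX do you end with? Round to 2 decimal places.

10000 ELX × 1.1458 = 11458 XEL
11458 XEL × 0.201 = 2303.058 WYN
2303.058 WYN × 2.0282 = 4671.0622356 QRM
4671.0622356 QRM × 2.662 = 12434.3676711672 ELX

12434.37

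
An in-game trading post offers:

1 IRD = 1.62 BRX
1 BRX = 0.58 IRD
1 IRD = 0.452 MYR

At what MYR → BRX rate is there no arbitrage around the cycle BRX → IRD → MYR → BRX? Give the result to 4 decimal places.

Known legs of the cycle: 0.58 × 0.452 = 0.26216
For no arbitrage the full-cycle product must be 1, so the missing rate is 1 / 0.26216 ≈ 3.814464.

3.8145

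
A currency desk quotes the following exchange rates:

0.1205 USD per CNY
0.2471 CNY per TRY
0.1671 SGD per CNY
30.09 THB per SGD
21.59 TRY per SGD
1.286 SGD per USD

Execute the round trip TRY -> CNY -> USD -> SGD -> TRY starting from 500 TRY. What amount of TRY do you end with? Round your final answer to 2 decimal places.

500 TRY × 0.2471 = 123.55 CNY
123.55 CNY × 0.1205 = 14.887775 USD
14.887775 USD × 1.286 = 19.14567865 SGD
19.14567865 SGD × 21.59 = 413.3552020535 TRY

413.36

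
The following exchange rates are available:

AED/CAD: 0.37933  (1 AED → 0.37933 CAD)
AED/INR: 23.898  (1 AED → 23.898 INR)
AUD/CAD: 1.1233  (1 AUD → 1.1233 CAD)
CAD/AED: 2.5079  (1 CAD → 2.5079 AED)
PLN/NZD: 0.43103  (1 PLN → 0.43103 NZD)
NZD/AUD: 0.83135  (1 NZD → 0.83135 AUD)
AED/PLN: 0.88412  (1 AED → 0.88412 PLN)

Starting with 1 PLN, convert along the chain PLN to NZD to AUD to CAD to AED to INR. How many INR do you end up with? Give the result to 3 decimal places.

24.125

1 PLN × 0.43103 = 0.43103 NZD
0.43103 NZD × 0.83135 = 0.3583367905 AUD
0.3583367905 AUD × 1.1233 = 0.40251971676865 CAD
0.40251971676865 CAD × 2.5079 = 1.009479197684097335 AED
1.009479197684097335 AED × 23.898 = 24.12453386625455811183 INR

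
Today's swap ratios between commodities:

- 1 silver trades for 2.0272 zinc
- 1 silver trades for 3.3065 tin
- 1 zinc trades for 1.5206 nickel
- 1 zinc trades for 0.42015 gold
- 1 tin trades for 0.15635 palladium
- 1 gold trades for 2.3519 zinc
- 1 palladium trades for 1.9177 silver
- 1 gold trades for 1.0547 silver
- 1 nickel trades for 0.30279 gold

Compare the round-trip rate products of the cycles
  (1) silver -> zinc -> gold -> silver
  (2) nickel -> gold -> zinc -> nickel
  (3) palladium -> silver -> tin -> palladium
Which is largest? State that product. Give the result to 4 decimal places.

1.0829

(1) 2.0272 × 0.42015 × 1.0547 = 0.89832
(2) 0.30279 × 2.3519 × 1.5206 = 1.08287
(3) 1.9177 × 3.3065 × 0.15635 = 0.99140
Highest is cycle (2) at 1.0829 (>1, arbitrage).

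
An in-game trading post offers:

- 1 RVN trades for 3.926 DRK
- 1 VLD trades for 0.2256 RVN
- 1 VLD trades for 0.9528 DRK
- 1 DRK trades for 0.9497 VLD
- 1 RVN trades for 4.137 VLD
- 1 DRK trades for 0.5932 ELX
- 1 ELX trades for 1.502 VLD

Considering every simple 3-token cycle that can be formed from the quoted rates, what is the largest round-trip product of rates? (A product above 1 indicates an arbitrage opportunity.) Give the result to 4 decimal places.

0.8489

ELX→VLD→DRK→ELX: 1.502 × 0.9528 × 0.5932 = 0.84893
RVN→DRK→VLD→RVN: 3.926 × 0.9497 × 0.2256 = 0.84115
Maximum is ELX→VLD→DRK→ELX at 0.8489; no arbitrage — every cycle loses value.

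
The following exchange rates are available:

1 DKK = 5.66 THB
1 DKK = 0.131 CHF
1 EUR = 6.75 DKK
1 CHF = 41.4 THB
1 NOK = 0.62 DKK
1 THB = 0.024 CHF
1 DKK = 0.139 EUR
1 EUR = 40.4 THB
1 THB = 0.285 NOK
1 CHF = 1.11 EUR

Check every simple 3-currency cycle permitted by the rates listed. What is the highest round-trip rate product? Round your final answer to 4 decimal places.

1.0763

CHF→EUR→THB→CHF: 1.11 × 40.4 × 0.024 = 1.07626
NOK→DKK→THB→NOK: 0.62 × 5.66 × 0.285 = 1.00012
CHF→EUR→DKK→CHF: 1.11 × 6.75 × 0.131 = 0.98152
Maximum is CHF→EUR→THB→CHF at 1.0763; arbitrage exists.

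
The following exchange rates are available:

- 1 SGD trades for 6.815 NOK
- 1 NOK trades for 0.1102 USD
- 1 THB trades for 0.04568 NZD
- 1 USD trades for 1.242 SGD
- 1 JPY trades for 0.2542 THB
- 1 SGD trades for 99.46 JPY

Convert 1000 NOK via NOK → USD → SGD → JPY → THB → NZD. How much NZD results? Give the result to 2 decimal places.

158.07

1000 NOK × 0.1102 = 110.2 USD
110.2 USD × 1.242 = 136.8684 SGD
136.8684 SGD × 99.46 = 13612.931064 JPY
13612.931064 JPY × 0.2542 = 3460.4070764688 THB
3460.4070764688 THB × 0.04568 = 158.071395253094784 NZD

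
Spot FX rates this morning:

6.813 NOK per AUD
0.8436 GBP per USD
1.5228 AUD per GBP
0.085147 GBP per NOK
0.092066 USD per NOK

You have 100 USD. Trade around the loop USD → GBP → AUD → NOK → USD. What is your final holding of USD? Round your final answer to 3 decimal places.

80.578

100 USD × 0.8436 = 84.36 GBP
84.36 GBP × 1.5228 = 128.463408 AUD
128.463408 AUD × 6.813 = 875.221198704 NOK
875.221198704 NOK × 0.092066 = 80.578114879882464 USD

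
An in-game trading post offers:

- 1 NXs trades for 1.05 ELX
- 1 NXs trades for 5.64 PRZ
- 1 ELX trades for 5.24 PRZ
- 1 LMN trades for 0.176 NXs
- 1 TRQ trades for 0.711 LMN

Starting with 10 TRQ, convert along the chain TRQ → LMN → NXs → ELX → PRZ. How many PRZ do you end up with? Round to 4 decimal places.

10 TRQ × 0.711 = 7.11 LMN
7.11 LMN × 0.176 = 1.25136 NXs
1.25136 NXs × 1.05 = 1.313928 ELX
1.313928 ELX × 5.24 = 6.88498272 PRZ

6.8850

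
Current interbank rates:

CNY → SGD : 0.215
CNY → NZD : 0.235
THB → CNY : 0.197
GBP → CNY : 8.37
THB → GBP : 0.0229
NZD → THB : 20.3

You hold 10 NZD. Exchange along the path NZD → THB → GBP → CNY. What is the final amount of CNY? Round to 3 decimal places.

10 NZD × 20.3 = 203 THB
203 THB × 0.0229 = 4.6487 GBP
4.6487 GBP × 8.37 = 38.909619 CNY

38.910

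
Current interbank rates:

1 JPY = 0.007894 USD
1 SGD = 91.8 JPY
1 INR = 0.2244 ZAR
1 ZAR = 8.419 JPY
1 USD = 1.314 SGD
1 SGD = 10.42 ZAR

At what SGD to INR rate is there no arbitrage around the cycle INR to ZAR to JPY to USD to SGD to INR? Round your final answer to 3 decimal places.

Known legs of the cycle: 0.2244 × 8.419 × 0.007894 × 1.314 = 0.0195963798632976
For no arbitrage the full-cycle product must be 1, so the missing rate is 1 / 0.0195963798632976 ≈ 51.02983.

51.030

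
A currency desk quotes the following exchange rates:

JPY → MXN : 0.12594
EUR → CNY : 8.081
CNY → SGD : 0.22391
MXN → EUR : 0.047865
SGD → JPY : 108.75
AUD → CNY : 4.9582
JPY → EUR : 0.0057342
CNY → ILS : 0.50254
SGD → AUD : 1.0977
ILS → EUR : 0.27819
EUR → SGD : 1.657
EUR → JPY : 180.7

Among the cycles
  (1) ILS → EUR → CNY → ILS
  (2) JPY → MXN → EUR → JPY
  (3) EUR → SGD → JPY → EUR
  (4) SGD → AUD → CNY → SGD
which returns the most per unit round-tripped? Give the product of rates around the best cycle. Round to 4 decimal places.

1.2187

(1) 0.27819 × 8.081 × 0.50254 = 1.12974
(2) 0.12594 × 0.047865 × 180.7 = 1.08928
(3) 1.657 × 108.75 × 0.0057342 = 1.03330
(4) 1.0977 × 4.9582 × 0.22391 = 1.21866
Highest is cycle (4) at 1.2187 (>1, arbitrage).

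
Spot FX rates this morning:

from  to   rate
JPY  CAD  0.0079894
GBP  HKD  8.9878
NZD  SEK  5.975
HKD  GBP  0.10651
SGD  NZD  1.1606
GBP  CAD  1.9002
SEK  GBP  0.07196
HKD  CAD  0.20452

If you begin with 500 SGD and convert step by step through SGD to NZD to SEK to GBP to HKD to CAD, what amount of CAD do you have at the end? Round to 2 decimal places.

458.64

500 SGD × 1.1606 = 580.3 NZD
580.3 NZD × 5.975 = 3467.2925 SEK
3467.2925 SEK × 0.07196 = 249.5063683 GBP
249.5063683 GBP × 8.9878 = 2242.51333700674 HKD
2242.51333700674 HKD × 0.20452 = 458.6388276846184648 CAD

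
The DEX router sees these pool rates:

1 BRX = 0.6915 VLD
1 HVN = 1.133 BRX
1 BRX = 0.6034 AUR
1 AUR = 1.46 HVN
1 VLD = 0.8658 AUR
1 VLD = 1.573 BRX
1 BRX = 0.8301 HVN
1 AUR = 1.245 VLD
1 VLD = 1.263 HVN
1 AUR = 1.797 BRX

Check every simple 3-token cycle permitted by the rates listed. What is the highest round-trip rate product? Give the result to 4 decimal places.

1.1817

AUR→VLD→BRX→AUR: 1.245 × 1.573 × 0.6034 = 1.18169
AUR→BRX→VLD→AUR: 1.797 × 0.6915 × 0.8658 = 1.07587
HVN→BRX→AUR→HVN: 1.133 × 0.6034 × 1.46 = 0.99813
HVN→BRX→VLD→HVN: 1.133 × 0.6915 × 1.263 = 0.98952
Maximum is AUR→VLD→BRX→AUR at 1.1817; arbitrage exists.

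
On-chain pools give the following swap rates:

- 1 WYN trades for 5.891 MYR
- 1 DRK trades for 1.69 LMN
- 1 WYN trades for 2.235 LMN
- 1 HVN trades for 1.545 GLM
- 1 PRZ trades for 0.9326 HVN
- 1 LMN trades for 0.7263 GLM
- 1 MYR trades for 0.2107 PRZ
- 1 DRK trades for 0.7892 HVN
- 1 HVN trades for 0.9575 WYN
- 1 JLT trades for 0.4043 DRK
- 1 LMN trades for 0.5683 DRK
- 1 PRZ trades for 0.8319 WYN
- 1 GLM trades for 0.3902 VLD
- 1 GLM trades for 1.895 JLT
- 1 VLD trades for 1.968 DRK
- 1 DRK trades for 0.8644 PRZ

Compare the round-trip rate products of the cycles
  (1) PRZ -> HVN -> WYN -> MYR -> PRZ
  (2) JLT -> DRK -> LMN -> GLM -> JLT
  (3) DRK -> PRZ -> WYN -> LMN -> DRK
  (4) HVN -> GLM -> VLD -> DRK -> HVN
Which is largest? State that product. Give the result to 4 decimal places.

1.1084

(1) 0.9326 × 0.9575 × 5.891 × 0.2107 = 1.10838
(2) 0.4043 × 1.69 × 0.7263 × 1.895 = 0.94041
(3) 0.8644 × 0.8319 × 2.235 × 0.5683 = 0.91336
(4) 1.545 × 0.3902 × 1.968 × 0.7892 = 0.93633
Highest is cycle (1) at 1.1084 (>1, arbitrage).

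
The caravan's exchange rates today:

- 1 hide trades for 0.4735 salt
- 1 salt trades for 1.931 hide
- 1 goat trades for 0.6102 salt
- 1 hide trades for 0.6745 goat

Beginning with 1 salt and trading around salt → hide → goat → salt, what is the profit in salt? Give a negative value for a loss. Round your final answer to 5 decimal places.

1 salt × 1.931 = 1.931 hide
1.931 hide × 0.6745 = 1.3024595 goat
1.3024595 goat × 0.6102 = 0.7947607869 salt
Net change: 0.7947607869 − 1 = -0.2052392131 salt

-0.20524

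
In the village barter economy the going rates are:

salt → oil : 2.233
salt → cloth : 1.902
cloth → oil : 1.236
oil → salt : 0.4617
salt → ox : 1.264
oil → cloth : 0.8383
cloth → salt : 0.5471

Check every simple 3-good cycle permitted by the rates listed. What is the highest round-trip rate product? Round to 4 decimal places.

salt→cloth→oil→salt: 1.902 × 1.236 × 0.4617 = 1.08540
salt→oil→cloth→salt: 2.233 × 0.8383 × 0.5471 = 1.02413
Maximum is salt→cloth→oil→salt at 1.0854; arbitrage exists.

1.0854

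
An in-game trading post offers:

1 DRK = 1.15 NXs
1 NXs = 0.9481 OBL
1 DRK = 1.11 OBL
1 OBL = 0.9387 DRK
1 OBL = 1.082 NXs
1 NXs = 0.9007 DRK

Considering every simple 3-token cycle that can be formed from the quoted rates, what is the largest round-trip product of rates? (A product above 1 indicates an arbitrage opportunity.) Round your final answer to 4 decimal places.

1.0818

NXs→DRK→OBL→NXs: 0.9007 × 1.11 × 1.082 = 1.08176
NXs→OBL→DRK→NXs: 0.9481 × 0.9387 × 1.15 = 1.02348
Maximum is NXs→DRK→OBL→NXs at 1.0818; arbitrage exists.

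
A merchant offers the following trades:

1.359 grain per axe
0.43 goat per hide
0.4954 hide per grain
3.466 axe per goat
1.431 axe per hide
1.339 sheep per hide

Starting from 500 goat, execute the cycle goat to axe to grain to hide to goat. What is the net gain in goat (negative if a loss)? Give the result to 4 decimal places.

500 goat × 3.466 = 1733 axe
1733 axe × 1.359 = 2355.147 grain
2355.147 grain × 0.4954 = 1166.7398238 hide
1166.7398238 hide × 0.43 = 501.698124234 goat
Net change: 501.698124234 − 500 = 1.698124234 goat

1.6981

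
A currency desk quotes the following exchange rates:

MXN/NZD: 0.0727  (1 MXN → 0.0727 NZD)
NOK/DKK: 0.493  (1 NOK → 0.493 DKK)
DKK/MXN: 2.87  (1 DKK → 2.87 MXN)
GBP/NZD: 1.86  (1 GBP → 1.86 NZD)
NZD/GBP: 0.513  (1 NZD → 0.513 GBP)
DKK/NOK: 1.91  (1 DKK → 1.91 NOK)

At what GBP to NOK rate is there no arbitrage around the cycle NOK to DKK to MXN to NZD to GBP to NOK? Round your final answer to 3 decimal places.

Known legs of the cycle: 0.493 × 2.87 × 0.0727 × 0.513 = 0.052769209941
For no arbitrage the full-cycle product must be 1, so the missing rate is 1 / 0.052769209941 ≈ 18.95044.

18.950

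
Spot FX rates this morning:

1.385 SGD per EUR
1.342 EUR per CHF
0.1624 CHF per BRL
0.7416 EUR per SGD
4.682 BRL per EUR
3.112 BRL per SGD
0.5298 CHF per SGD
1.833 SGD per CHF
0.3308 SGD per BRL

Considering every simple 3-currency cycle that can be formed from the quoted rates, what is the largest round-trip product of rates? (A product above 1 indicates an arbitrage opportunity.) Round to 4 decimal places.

1.1486

EUR→BRL→SGD→EUR: 4.682 × 0.3308 × 0.7416 = 1.14859
EUR→BRL→CHF→EUR: 4.682 × 0.1624 × 1.342 = 1.02040
EUR→SGD→CHF→EUR: 1.385 × 0.5298 × 1.342 = 0.98472
SGD→BRL→CHF→SGD: 3.112 × 0.1624 × 1.833 = 0.92638
Maximum is EUR→BRL→SGD→EUR at 1.1486; arbitrage exists.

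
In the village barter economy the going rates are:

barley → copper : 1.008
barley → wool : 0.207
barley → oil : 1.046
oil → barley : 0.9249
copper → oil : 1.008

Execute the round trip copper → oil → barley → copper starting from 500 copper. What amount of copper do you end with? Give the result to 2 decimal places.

469.88

500 copper × 1.008 = 504 oil
504 oil × 0.9249 = 466.1496 barley
466.1496 barley × 1.008 = 469.8787968 copper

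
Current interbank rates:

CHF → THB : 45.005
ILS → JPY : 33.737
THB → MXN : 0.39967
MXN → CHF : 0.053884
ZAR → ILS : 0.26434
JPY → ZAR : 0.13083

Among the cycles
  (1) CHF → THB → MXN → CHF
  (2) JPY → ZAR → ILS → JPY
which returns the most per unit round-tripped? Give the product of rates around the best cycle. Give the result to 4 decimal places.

(1) 45.005 × 0.39967 × 0.053884 = 0.96922
(2) 0.13083 × 0.26434 × 33.737 = 1.16675
Highest is cycle (2) at 1.1667 (>1, arbitrage).

1.1667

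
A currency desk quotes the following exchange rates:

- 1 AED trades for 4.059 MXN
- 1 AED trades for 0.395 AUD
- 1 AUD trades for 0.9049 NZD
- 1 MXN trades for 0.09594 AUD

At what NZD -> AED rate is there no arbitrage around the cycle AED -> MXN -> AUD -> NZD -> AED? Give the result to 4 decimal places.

Known legs of the cycle: 4.059 × 0.09594 × 0.9049 = 0.352386574254
For no arbitrage the full-cycle product must be 1, so the missing rate is 1 / 0.352386574254 ≈ 2.837793.

2.8378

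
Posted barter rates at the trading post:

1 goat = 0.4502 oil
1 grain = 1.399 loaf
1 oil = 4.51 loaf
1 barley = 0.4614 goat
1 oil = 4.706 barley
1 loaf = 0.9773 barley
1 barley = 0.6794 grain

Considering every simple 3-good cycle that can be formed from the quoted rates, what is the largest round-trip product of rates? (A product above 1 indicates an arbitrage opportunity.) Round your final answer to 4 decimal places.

oil→barley→goat→oil: 4.706 × 0.4614 × 0.4502 = 0.97754
loaf→barley→grain→loaf: 0.9773 × 0.6794 × 1.399 = 0.92890
Maximum is oil→barley→goat→oil at 0.9775; no arbitrage — every cycle loses value.

0.9775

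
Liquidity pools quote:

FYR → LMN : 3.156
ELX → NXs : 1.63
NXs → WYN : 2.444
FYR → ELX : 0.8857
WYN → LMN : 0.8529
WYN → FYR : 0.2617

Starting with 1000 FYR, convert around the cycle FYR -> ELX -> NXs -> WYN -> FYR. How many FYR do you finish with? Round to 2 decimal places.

923.38

1000 FYR × 0.8857 = 885.7 ELX
885.7 ELX × 1.63 = 1443.691 NXs
1443.691 NXs × 2.444 = 3528.380804 WYN
3528.380804 WYN × 0.2617 = 923.3772564068 FYR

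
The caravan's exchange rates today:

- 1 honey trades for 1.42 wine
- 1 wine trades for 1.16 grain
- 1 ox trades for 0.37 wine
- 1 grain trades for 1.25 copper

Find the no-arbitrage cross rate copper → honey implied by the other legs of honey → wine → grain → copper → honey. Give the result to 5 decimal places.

0.48567

Known legs of the cycle: 1.42 × 1.16 × 1.25 = 2.059
For no arbitrage the full-cycle product must be 1, so the missing rate is 1 / 2.059 ≈ 0.4856727.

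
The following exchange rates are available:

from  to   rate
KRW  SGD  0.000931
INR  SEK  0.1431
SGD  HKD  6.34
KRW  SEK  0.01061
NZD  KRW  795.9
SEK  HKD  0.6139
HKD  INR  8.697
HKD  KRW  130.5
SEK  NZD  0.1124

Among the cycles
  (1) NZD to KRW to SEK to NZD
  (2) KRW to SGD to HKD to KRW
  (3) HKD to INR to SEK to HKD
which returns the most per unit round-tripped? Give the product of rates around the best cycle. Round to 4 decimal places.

(1) 795.9 × 0.01061 × 0.1124 = 0.94916
(2) 0.000931 × 6.34 × 130.5 = 0.77028
(3) 8.697 × 0.1431 × 0.6139 = 0.76402
Highest is cycle (1) at 0.9492 (≤1, no arbitrage).

0.9492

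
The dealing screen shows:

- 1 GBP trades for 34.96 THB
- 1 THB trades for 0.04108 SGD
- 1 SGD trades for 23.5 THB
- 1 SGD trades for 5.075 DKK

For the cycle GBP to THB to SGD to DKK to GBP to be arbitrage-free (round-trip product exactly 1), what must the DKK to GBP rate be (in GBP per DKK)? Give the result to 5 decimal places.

0.13720

Known legs of the cycle: 34.96 × 0.04108 × 5.075 = 7.28849576
For no arbitrage the full-cycle product must be 1, so the missing rate is 1 / 7.28849576 ≈ 0.1372025.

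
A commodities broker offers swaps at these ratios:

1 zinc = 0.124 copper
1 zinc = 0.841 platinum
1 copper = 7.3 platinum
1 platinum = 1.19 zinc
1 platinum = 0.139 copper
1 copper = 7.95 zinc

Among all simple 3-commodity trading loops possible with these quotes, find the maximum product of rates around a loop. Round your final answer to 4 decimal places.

1.0772

copper→platinum→zinc→copper: 7.3 × 1.19 × 0.124 = 1.07719
copper→zinc→platinum→copper: 7.95 × 0.841 × 0.139 = 0.92935
Maximum is copper→platinum→zinc→copper at 1.0772; arbitrage exists.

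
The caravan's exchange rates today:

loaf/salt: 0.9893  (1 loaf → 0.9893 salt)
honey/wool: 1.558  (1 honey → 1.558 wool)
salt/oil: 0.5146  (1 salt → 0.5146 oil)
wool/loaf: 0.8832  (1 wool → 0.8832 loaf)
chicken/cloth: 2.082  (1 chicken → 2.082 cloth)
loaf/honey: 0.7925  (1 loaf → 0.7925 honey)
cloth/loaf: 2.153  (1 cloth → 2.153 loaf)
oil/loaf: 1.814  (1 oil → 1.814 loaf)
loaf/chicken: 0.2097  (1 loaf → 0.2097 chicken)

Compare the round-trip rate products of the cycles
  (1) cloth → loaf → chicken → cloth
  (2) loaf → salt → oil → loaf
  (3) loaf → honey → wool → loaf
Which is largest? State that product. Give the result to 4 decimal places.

1.0905

(1) 2.153 × 0.2097 × 2.082 = 0.93999
(2) 0.9893 × 0.5146 × 1.814 = 0.92350
(3) 0.7925 × 1.558 × 0.8832 = 1.09050
Highest is cycle (3) at 1.0905 (>1, arbitrage).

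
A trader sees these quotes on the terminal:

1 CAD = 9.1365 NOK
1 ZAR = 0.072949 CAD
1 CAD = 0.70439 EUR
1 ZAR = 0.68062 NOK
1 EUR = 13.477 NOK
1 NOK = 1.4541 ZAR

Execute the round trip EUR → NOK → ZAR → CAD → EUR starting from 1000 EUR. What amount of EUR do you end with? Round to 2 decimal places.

1000 EUR × 13.477 = 13477 NOK
13477 NOK × 1.4541 = 19596.9057 ZAR
19596.9057 ZAR × 0.072949 = 1429.5746739093 CAD
1429.5746739093 CAD × 0.70439 = 1006.978104554971827 EUR

1006.98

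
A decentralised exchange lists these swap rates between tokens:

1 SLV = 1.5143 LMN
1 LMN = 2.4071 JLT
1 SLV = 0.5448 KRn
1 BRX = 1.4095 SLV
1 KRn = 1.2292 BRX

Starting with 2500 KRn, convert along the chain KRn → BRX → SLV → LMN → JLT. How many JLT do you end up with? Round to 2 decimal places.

15788.24

2500 KRn × 1.2292 = 3073 BRX
3073 BRX × 1.4095 = 4331.3935 SLV
4331.3935 SLV × 1.5143 = 6559.02917705 LMN
6559.02917705 LMN × 2.4071 = 15788.239132077055 JLT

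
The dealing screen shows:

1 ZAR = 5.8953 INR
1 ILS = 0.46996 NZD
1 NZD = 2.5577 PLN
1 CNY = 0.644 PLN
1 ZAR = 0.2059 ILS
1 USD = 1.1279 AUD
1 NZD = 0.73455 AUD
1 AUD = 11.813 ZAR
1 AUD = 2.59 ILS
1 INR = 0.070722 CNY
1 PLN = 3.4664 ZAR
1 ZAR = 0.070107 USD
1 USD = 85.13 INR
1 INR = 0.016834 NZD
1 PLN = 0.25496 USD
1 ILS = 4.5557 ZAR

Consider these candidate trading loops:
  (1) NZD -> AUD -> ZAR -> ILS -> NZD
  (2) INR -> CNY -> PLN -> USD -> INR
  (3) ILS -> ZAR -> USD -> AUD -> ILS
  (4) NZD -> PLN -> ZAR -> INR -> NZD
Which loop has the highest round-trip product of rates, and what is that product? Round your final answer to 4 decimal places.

(1) 0.73455 × 11.813 × 0.2059 × 0.46996 = 0.83965
(2) 0.070722 × 0.644 × 0.25496 × 85.13 = 0.98854
(3) 4.5557 × 0.070107 × 1.1279 × 2.59 = 0.93301
(4) 2.5577 × 3.4664 × 5.8953 × 0.016834 = 0.87988
Highest is cycle (2) at 0.9885 (≤1, no arbitrage).

0.9885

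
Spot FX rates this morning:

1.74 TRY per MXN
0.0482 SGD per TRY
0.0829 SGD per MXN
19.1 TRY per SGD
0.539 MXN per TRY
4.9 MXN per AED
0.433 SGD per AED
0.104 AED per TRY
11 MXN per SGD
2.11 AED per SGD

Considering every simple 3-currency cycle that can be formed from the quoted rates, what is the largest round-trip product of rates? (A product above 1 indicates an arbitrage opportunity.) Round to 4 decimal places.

0.9225

MXN→TRY→SGD→MXN: 1.74 × 0.0482 × 11 = 0.92255
MXN→TRY→AED→MXN: 1.74 × 0.104 × 4.9 = 0.88670
AED→SGD→TRY→AED: 0.433 × 19.1 × 0.104 = 0.86011
MXN→SGD→AED→MXN: 0.0829 × 2.11 × 4.9 = 0.85710
MXN→SGD→TRY→MXN: 0.0829 × 19.1 × 0.539 = 0.85345
Maximum is MXN→TRY→SGD→MXN at 0.9225; no arbitrage — every cycle loses value.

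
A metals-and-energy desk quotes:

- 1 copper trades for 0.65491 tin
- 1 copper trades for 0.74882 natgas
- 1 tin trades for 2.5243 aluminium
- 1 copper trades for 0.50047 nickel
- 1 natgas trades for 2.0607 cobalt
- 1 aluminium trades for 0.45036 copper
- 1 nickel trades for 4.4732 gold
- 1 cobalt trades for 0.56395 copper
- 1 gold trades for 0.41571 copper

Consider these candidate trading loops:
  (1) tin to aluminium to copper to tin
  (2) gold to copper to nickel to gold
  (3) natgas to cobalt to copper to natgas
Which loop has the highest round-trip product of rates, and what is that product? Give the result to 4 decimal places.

0.9307

(1) 2.5243 × 0.45036 × 0.65491 = 0.74453
(2) 0.41571 × 0.50047 × 4.4732 = 0.93065
(3) 2.0607 × 0.56395 × 0.74882 = 0.87023
Highest is cycle (2) at 0.9307 (≤1, no arbitrage).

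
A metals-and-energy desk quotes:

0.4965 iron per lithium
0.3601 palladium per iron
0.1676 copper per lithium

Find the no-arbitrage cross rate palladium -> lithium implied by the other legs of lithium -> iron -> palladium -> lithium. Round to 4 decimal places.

Known legs of the cycle: 0.4965 × 0.3601 = 0.17878965
For no arbitrage the full-cycle product must be 1, so the missing rate is 1 / 0.17878965 ≈ 5.593165.

5.5932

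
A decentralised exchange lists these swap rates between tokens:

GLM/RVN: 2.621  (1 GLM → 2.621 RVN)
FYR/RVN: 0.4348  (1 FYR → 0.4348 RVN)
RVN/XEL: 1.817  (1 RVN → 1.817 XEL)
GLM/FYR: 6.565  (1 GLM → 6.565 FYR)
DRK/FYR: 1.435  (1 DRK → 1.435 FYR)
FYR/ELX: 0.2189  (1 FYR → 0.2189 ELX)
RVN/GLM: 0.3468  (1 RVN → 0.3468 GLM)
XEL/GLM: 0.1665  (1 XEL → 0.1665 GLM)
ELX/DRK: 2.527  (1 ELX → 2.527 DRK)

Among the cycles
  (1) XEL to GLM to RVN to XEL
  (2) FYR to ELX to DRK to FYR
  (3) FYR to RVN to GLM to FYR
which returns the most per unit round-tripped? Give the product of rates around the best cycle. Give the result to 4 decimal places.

0.9899

(1) 0.1665 × 2.621 × 1.817 = 0.79293
(2) 0.2189 × 2.527 × 1.435 = 0.79379
(3) 0.4348 × 0.3468 × 6.565 = 0.98993
Highest is cycle (3) at 0.9899 (≤1, no arbitrage).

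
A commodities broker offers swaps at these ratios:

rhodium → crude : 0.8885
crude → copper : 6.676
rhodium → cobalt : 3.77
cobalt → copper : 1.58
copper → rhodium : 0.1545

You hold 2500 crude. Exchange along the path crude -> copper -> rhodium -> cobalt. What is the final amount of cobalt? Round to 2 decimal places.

9721.34

2500 crude × 6.676 = 16690 copper
16690 copper × 0.1545 = 2578.605 rhodium
2578.605 rhodium × 3.77 = 9721.34085 cobalt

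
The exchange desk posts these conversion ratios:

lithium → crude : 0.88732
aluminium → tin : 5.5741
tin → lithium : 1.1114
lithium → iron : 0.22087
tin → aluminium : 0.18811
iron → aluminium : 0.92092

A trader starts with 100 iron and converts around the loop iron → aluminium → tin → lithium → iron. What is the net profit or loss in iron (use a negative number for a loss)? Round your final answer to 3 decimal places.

100 iron × 0.92092 = 92.092 aluminium
92.092 aluminium × 5.5741 = 513.3300172 tin
513.3300172 tin × 1.1114 = 570.51498111608 lithium
570.51498111608 lithium × 0.22087 = 126.0096438791085896 iron
Net change: 126.0096438791085896 − 100 = 26.0096438791085896 iron

26.010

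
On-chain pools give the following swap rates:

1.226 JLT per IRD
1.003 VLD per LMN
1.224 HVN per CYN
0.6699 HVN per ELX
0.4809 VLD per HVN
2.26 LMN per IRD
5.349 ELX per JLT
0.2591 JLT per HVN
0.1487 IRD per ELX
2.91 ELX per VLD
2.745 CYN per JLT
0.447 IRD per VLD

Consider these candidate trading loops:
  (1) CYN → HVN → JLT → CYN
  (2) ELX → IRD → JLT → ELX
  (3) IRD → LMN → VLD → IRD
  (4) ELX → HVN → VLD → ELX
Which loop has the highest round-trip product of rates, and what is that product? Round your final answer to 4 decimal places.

1.0133

(1) 1.224 × 0.2591 × 2.745 = 0.87054
(2) 0.1487 × 1.226 × 5.349 = 0.97516
(3) 2.26 × 1.003 × 0.447 = 1.01325
(4) 0.6699 × 0.4809 × 2.91 = 0.93747
Highest is cycle (3) at 1.0133 (>1, arbitrage).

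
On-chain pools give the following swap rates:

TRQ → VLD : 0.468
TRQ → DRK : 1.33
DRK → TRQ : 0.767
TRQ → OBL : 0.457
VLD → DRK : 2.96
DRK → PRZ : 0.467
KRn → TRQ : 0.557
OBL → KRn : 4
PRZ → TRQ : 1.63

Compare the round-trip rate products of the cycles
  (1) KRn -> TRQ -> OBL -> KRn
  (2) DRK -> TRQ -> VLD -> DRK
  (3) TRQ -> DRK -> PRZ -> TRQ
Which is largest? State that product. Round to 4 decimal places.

1.0625

(1) 0.557 × 0.457 × 4 = 1.01820
(2) 0.767 × 0.468 × 2.96 = 1.06251
(3) 1.33 × 0.467 × 1.63 = 1.01241
Highest is cycle (2) at 1.0625 (>1, arbitrage).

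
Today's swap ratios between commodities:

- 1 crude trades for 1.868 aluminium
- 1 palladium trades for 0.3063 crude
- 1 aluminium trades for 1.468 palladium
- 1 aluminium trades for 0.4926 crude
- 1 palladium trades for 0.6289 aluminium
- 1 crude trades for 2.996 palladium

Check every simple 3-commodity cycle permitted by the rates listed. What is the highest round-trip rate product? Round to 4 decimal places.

0.9281

crude→palladium→aluminium→crude: 2.996 × 0.6289 × 0.4926 = 0.92815
crude→aluminium→palladium→crude: 1.868 × 1.468 × 0.3063 = 0.83994
Maximum is crude→palladium→aluminium→crude at 0.9281; no arbitrage — every cycle loses value.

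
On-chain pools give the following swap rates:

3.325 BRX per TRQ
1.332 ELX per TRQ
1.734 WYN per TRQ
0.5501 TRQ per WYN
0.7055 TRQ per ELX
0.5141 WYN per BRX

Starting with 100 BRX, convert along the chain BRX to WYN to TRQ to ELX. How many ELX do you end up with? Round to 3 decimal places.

100 BRX × 0.5141 = 51.41 WYN
51.41 WYN × 0.5501 = 28.280641 TRQ
28.280641 TRQ × 1.332 = 37.669813812 ELX

37.670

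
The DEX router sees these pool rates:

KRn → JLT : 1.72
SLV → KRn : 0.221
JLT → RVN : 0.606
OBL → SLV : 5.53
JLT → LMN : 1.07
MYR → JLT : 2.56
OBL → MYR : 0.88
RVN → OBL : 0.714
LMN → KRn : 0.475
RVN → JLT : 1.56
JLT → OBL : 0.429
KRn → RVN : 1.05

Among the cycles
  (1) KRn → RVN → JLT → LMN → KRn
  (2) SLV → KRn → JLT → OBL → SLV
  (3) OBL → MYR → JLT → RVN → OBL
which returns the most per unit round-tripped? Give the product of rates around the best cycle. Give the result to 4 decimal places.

(1) 1.05 × 1.56 × 1.07 × 0.475 = 0.83251
(2) 0.221 × 1.72 × 0.429 × 5.53 = 0.90179
(3) 0.88 × 2.56 × 0.606 × 0.714 = 0.97475
Highest is cycle (3) at 0.9748 (≤1, no arbitrage).

0.9748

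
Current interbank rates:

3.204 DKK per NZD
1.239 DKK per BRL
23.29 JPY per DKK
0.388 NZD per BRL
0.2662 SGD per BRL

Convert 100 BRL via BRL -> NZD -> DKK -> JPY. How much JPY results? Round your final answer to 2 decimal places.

2895.30

100 BRL × 0.388 = 38.8 NZD
38.8 NZD × 3.204 = 124.3152 DKK
124.3152 DKK × 23.29 = 2895.301008 JPY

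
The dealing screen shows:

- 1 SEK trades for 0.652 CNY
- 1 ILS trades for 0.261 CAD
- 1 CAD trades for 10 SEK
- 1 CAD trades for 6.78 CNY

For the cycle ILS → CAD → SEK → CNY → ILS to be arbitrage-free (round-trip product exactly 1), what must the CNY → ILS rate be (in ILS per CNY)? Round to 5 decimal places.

Known legs of the cycle: 0.261 × 10 × 0.652 = 1.70172
For no arbitrage the full-cycle product must be 1, so the missing rate is 1 / 1.70172 ≈ 0.5876407.

0.58764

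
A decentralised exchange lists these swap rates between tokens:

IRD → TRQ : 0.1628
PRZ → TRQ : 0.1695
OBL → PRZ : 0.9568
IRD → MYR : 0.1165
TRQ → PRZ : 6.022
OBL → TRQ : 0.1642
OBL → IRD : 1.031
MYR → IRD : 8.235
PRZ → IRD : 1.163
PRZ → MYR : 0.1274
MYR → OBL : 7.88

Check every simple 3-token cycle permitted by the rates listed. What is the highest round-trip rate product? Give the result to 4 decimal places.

1.1402

TRQ→PRZ→IRD→TRQ: 6.022 × 1.163 × 0.1628 = 1.14018
MYR→OBL→PRZ→MYR: 7.88 × 0.9568 × 0.1274 = 0.96054
IRD→MYR→OBL→IRD: 0.1165 × 7.88 × 1.031 = 0.94648
Maximum is TRQ→PRZ→IRD→TRQ at 1.1402; arbitrage exists.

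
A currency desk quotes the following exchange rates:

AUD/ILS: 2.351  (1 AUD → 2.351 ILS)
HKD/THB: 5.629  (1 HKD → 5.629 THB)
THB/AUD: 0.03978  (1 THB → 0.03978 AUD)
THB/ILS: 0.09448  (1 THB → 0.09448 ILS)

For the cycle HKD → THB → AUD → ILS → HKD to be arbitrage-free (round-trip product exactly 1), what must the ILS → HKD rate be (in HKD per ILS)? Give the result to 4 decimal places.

1.8996

Known legs of the cycle: 5.629 × 0.03978 × 2.351 = 0.52643972862
For no arbitrage the full-cycle product must be 1, so the missing rate is 1 / 0.52643972862 ≈ 1.899553.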